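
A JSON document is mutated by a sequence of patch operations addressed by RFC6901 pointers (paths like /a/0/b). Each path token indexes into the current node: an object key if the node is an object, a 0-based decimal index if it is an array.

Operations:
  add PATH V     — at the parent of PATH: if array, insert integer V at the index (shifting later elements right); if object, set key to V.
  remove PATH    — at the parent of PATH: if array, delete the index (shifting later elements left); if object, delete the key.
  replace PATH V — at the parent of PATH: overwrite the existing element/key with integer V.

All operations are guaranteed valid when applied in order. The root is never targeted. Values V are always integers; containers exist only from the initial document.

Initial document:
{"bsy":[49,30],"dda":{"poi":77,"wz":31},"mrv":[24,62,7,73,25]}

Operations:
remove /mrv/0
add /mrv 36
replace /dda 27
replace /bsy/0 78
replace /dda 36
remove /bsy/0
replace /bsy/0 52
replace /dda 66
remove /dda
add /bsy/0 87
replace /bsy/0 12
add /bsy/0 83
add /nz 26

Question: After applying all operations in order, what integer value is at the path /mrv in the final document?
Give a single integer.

Answer: 36

Derivation:
After op 1 (remove /mrv/0): {"bsy":[49,30],"dda":{"poi":77,"wz":31},"mrv":[62,7,73,25]}
After op 2 (add /mrv 36): {"bsy":[49,30],"dda":{"poi":77,"wz":31},"mrv":36}
After op 3 (replace /dda 27): {"bsy":[49,30],"dda":27,"mrv":36}
After op 4 (replace /bsy/0 78): {"bsy":[78,30],"dda":27,"mrv":36}
After op 5 (replace /dda 36): {"bsy":[78,30],"dda":36,"mrv":36}
After op 6 (remove /bsy/0): {"bsy":[30],"dda":36,"mrv":36}
After op 7 (replace /bsy/0 52): {"bsy":[52],"dda":36,"mrv":36}
After op 8 (replace /dda 66): {"bsy":[52],"dda":66,"mrv":36}
After op 9 (remove /dda): {"bsy":[52],"mrv":36}
After op 10 (add /bsy/0 87): {"bsy":[87,52],"mrv":36}
After op 11 (replace /bsy/0 12): {"bsy":[12,52],"mrv":36}
After op 12 (add /bsy/0 83): {"bsy":[83,12,52],"mrv":36}
After op 13 (add /nz 26): {"bsy":[83,12,52],"mrv":36,"nz":26}
Value at /mrv: 36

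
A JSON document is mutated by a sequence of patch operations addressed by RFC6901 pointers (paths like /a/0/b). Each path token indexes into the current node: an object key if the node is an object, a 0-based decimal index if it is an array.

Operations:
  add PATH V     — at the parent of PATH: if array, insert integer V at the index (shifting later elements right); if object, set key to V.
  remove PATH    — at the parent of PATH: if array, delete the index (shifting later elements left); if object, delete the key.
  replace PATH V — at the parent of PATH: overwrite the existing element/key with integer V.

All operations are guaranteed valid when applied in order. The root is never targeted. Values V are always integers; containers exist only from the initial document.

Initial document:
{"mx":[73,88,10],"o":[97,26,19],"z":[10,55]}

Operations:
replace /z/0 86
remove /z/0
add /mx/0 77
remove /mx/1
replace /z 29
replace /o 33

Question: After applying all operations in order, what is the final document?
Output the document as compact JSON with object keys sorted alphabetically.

After op 1 (replace /z/0 86): {"mx":[73,88,10],"o":[97,26,19],"z":[86,55]}
After op 2 (remove /z/0): {"mx":[73,88,10],"o":[97,26,19],"z":[55]}
After op 3 (add /mx/0 77): {"mx":[77,73,88,10],"o":[97,26,19],"z":[55]}
After op 4 (remove /mx/1): {"mx":[77,88,10],"o":[97,26,19],"z":[55]}
After op 5 (replace /z 29): {"mx":[77,88,10],"o":[97,26,19],"z":29}
After op 6 (replace /o 33): {"mx":[77,88,10],"o":33,"z":29}

Answer: {"mx":[77,88,10],"o":33,"z":29}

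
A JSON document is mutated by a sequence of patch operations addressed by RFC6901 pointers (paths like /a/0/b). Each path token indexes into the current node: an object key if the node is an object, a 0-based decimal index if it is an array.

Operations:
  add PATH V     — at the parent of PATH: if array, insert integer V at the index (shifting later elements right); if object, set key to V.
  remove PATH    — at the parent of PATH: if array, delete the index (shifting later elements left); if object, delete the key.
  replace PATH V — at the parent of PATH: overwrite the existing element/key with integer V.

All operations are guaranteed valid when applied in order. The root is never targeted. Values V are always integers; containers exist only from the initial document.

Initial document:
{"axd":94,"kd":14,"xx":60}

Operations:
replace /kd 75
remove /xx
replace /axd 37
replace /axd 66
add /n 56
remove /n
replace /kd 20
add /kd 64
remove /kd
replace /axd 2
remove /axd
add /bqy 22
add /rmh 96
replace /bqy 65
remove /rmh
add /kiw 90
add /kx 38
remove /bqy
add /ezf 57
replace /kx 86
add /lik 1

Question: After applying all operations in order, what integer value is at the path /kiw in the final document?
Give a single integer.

After op 1 (replace /kd 75): {"axd":94,"kd":75,"xx":60}
After op 2 (remove /xx): {"axd":94,"kd":75}
After op 3 (replace /axd 37): {"axd":37,"kd":75}
After op 4 (replace /axd 66): {"axd":66,"kd":75}
After op 5 (add /n 56): {"axd":66,"kd":75,"n":56}
After op 6 (remove /n): {"axd":66,"kd":75}
After op 7 (replace /kd 20): {"axd":66,"kd":20}
After op 8 (add /kd 64): {"axd":66,"kd":64}
After op 9 (remove /kd): {"axd":66}
After op 10 (replace /axd 2): {"axd":2}
After op 11 (remove /axd): {}
After op 12 (add /bqy 22): {"bqy":22}
After op 13 (add /rmh 96): {"bqy":22,"rmh":96}
After op 14 (replace /bqy 65): {"bqy":65,"rmh":96}
After op 15 (remove /rmh): {"bqy":65}
After op 16 (add /kiw 90): {"bqy":65,"kiw":90}
After op 17 (add /kx 38): {"bqy":65,"kiw":90,"kx":38}
After op 18 (remove /bqy): {"kiw":90,"kx":38}
After op 19 (add /ezf 57): {"ezf":57,"kiw":90,"kx":38}
After op 20 (replace /kx 86): {"ezf":57,"kiw":90,"kx":86}
After op 21 (add /lik 1): {"ezf":57,"kiw":90,"kx":86,"lik":1}
Value at /kiw: 90

Answer: 90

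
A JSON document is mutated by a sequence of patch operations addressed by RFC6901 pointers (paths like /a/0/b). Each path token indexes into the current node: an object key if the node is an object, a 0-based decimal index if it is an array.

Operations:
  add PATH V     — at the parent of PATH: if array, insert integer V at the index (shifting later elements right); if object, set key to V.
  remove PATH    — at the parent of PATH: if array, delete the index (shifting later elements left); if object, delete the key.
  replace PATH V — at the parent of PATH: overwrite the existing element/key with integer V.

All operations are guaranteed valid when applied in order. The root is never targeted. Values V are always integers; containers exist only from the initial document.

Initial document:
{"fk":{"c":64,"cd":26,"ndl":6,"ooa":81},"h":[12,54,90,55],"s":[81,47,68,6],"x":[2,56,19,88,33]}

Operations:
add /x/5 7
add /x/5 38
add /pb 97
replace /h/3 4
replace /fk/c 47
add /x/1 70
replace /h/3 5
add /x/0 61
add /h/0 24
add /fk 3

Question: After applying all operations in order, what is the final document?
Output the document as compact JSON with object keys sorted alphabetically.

After op 1 (add /x/5 7): {"fk":{"c":64,"cd":26,"ndl":6,"ooa":81},"h":[12,54,90,55],"s":[81,47,68,6],"x":[2,56,19,88,33,7]}
After op 2 (add /x/5 38): {"fk":{"c":64,"cd":26,"ndl":6,"ooa":81},"h":[12,54,90,55],"s":[81,47,68,6],"x":[2,56,19,88,33,38,7]}
After op 3 (add /pb 97): {"fk":{"c":64,"cd":26,"ndl":6,"ooa":81},"h":[12,54,90,55],"pb":97,"s":[81,47,68,6],"x":[2,56,19,88,33,38,7]}
After op 4 (replace /h/3 4): {"fk":{"c":64,"cd":26,"ndl":6,"ooa":81},"h":[12,54,90,4],"pb":97,"s":[81,47,68,6],"x":[2,56,19,88,33,38,7]}
After op 5 (replace /fk/c 47): {"fk":{"c":47,"cd":26,"ndl":6,"ooa":81},"h":[12,54,90,4],"pb":97,"s":[81,47,68,6],"x":[2,56,19,88,33,38,7]}
After op 6 (add /x/1 70): {"fk":{"c":47,"cd":26,"ndl":6,"ooa":81},"h":[12,54,90,4],"pb":97,"s":[81,47,68,6],"x":[2,70,56,19,88,33,38,7]}
After op 7 (replace /h/3 5): {"fk":{"c":47,"cd":26,"ndl":6,"ooa":81},"h":[12,54,90,5],"pb":97,"s":[81,47,68,6],"x":[2,70,56,19,88,33,38,7]}
After op 8 (add /x/0 61): {"fk":{"c":47,"cd":26,"ndl":6,"ooa":81},"h":[12,54,90,5],"pb":97,"s":[81,47,68,6],"x":[61,2,70,56,19,88,33,38,7]}
After op 9 (add /h/0 24): {"fk":{"c":47,"cd":26,"ndl":6,"ooa":81},"h":[24,12,54,90,5],"pb":97,"s":[81,47,68,6],"x":[61,2,70,56,19,88,33,38,7]}
After op 10 (add /fk 3): {"fk":3,"h":[24,12,54,90,5],"pb":97,"s":[81,47,68,6],"x":[61,2,70,56,19,88,33,38,7]}

Answer: {"fk":3,"h":[24,12,54,90,5],"pb":97,"s":[81,47,68,6],"x":[61,2,70,56,19,88,33,38,7]}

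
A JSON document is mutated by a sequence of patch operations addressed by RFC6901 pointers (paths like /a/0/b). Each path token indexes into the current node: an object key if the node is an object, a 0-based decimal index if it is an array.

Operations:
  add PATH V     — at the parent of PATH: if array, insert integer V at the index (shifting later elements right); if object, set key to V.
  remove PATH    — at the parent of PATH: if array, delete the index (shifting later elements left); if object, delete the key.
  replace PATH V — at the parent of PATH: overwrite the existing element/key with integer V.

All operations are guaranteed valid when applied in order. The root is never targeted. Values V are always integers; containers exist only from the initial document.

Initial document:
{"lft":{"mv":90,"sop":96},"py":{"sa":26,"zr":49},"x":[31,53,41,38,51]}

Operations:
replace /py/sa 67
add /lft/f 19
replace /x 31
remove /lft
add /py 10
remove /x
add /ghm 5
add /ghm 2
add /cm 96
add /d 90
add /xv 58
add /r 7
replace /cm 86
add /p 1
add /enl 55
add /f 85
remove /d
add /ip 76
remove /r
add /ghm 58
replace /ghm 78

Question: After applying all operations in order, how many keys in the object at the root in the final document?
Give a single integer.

After op 1 (replace /py/sa 67): {"lft":{"mv":90,"sop":96},"py":{"sa":67,"zr":49},"x":[31,53,41,38,51]}
After op 2 (add /lft/f 19): {"lft":{"f":19,"mv":90,"sop":96},"py":{"sa":67,"zr":49},"x":[31,53,41,38,51]}
After op 3 (replace /x 31): {"lft":{"f":19,"mv":90,"sop":96},"py":{"sa":67,"zr":49},"x":31}
After op 4 (remove /lft): {"py":{"sa":67,"zr":49},"x":31}
After op 5 (add /py 10): {"py":10,"x":31}
After op 6 (remove /x): {"py":10}
After op 7 (add /ghm 5): {"ghm":5,"py":10}
After op 8 (add /ghm 2): {"ghm":2,"py":10}
After op 9 (add /cm 96): {"cm":96,"ghm":2,"py":10}
After op 10 (add /d 90): {"cm":96,"d":90,"ghm":2,"py":10}
After op 11 (add /xv 58): {"cm":96,"d":90,"ghm":2,"py":10,"xv":58}
After op 12 (add /r 7): {"cm":96,"d":90,"ghm":2,"py":10,"r":7,"xv":58}
After op 13 (replace /cm 86): {"cm":86,"d":90,"ghm":2,"py":10,"r":7,"xv":58}
After op 14 (add /p 1): {"cm":86,"d":90,"ghm":2,"p":1,"py":10,"r":7,"xv":58}
After op 15 (add /enl 55): {"cm":86,"d":90,"enl":55,"ghm":2,"p":1,"py":10,"r":7,"xv":58}
After op 16 (add /f 85): {"cm":86,"d":90,"enl":55,"f":85,"ghm":2,"p":1,"py":10,"r":7,"xv":58}
After op 17 (remove /d): {"cm":86,"enl":55,"f":85,"ghm":2,"p":1,"py":10,"r":7,"xv":58}
After op 18 (add /ip 76): {"cm":86,"enl":55,"f":85,"ghm":2,"ip":76,"p":1,"py":10,"r":7,"xv":58}
After op 19 (remove /r): {"cm":86,"enl":55,"f":85,"ghm":2,"ip":76,"p":1,"py":10,"xv":58}
After op 20 (add /ghm 58): {"cm":86,"enl":55,"f":85,"ghm":58,"ip":76,"p":1,"py":10,"xv":58}
After op 21 (replace /ghm 78): {"cm":86,"enl":55,"f":85,"ghm":78,"ip":76,"p":1,"py":10,"xv":58}
Size at the root: 8

Answer: 8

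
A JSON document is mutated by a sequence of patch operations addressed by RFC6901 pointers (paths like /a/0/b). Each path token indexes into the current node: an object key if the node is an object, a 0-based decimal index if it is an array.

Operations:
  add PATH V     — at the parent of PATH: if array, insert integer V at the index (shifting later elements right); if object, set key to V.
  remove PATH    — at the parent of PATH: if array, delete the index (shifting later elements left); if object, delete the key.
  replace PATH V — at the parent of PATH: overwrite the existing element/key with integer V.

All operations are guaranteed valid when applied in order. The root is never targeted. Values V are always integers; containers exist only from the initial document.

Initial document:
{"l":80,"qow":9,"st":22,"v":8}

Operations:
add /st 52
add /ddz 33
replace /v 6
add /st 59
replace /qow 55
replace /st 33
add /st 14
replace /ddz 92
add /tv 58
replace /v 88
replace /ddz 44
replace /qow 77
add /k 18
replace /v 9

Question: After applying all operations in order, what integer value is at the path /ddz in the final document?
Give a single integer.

After op 1 (add /st 52): {"l":80,"qow":9,"st":52,"v":8}
After op 2 (add /ddz 33): {"ddz":33,"l":80,"qow":9,"st":52,"v":8}
After op 3 (replace /v 6): {"ddz":33,"l":80,"qow":9,"st":52,"v":6}
After op 4 (add /st 59): {"ddz":33,"l":80,"qow":9,"st":59,"v":6}
After op 5 (replace /qow 55): {"ddz":33,"l":80,"qow":55,"st":59,"v":6}
After op 6 (replace /st 33): {"ddz":33,"l":80,"qow":55,"st":33,"v":6}
After op 7 (add /st 14): {"ddz":33,"l":80,"qow":55,"st":14,"v":6}
After op 8 (replace /ddz 92): {"ddz":92,"l":80,"qow":55,"st":14,"v":6}
After op 9 (add /tv 58): {"ddz":92,"l":80,"qow":55,"st":14,"tv":58,"v":6}
After op 10 (replace /v 88): {"ddz":92,"l":80,"qow":55,"st":14,"tv":58,"v":88}
After op 11 (replace /ddz 44): {"ddz":44,"l":80,"qow":55,"st":14,"tv":58,"v":88}
After op 12 (replace /qow 77): {"ddz":44,"l":80,"qow":77,"st":14,"tv":58,"v":88}
After op 13 (add /k 18): {"ddz":44,"k":18,"l":80,"qow":77,"st":14,"tv":58,"v":88}
After op 14 (replace /v 9): {"ddz":44,"k":18,"l":80,"qow":77,"st":14,"tv":58,"v":9}
Value at /ddz: 44

Answer: 44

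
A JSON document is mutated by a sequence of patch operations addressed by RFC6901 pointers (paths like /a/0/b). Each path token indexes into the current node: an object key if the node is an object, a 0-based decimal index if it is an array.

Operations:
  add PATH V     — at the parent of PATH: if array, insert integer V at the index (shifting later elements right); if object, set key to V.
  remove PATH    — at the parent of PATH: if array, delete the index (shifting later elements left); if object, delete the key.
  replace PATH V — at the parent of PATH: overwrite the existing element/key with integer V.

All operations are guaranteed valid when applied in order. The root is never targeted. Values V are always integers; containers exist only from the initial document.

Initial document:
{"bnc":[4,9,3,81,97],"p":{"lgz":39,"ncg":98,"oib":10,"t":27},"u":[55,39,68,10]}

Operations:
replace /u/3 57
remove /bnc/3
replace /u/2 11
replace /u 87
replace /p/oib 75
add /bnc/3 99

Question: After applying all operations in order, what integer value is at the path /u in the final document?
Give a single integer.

Answer: 87

Derivation:
After op 1 (replace /u/3 57): {"bnc":[4,9,3,81,97],"p":{"lgz":39,"ncg":98,"oib":10,"t":27},"u":[55,39,68,57]}
After op 2 (remove /bnc/3): {"bnc":[4,9,3,97],"p":{"lgz":39,"ncg":98,"oib":10,"t":27},"u":[55,39,68,57]}
After op 3 (replace /u/2 11): {"bnc":[4,9,3,97],"p":{"lgz":39,"ncg":98,"oib":10,"t":27},"u":[55,39,11,57]}
After op 4 (replace /u 87): {"bnc":[4,9,3,97],"p":{"lgz":39,"ncg":98,"oib":10,"t":27},"u":87}
After op 5 (replace /p/oib 75): {"bnc":[4,9,3,97],"p":{"lgz":39,"ncg":98,"oib":75,"t":27},"u":87}
After op 6 (add /bnc/3 99): {"bnc":[4,9,3,99,97],"p":{"lgz":39,"ncg":98,"oib":75,"t":27},"u":87}
Value at /u: 87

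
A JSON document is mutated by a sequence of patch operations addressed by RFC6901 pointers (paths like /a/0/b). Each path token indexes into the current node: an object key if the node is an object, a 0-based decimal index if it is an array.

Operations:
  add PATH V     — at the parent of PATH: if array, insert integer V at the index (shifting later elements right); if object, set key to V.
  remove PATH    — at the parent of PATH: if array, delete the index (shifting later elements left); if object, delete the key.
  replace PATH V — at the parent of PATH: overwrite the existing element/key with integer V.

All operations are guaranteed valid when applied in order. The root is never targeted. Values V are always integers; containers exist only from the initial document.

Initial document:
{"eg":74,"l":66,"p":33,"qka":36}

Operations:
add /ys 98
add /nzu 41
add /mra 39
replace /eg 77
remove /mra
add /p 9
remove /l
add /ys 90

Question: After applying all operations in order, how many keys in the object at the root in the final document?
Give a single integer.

Answer: 5

Derivation:
After op 1 (add /ys 98): {"eg":74,"l":66,"p":33,"qka":36,"ys":98}
After op 2 (add /nzu 41): {"eg":74,"l":66,"nzu":41,"p":33,"qka":36,"ys":98}
After op 3 (add /mra 39): {"eg":74,"l":66,"mra":39,"nzu":41,"p":33,"qka":36,"ys":98}
After op 4 (replace /eg 77): {"eg":77,"l":66,"mra":39,"nzu":41,"p":33,"qka":36,"ys":98}
After op 5 (remove /mra): {"eg":77,"l":66,"nzu":41,"p":33,"qka":36,"ys":98}
After op 6 (add /p 9): {"eg":77,"l":66,"nzu":41,"p":9,"qka":36,"ys":98}
After op 7 (remove /l): {"eg":77,"nzu":41,"p":9,"qka":36,"ys":98}
After op 8 (add /ys 90): {"eg":77,"nzu":41,"p":9,"qka":36,"ys":90}
Size at the root: 5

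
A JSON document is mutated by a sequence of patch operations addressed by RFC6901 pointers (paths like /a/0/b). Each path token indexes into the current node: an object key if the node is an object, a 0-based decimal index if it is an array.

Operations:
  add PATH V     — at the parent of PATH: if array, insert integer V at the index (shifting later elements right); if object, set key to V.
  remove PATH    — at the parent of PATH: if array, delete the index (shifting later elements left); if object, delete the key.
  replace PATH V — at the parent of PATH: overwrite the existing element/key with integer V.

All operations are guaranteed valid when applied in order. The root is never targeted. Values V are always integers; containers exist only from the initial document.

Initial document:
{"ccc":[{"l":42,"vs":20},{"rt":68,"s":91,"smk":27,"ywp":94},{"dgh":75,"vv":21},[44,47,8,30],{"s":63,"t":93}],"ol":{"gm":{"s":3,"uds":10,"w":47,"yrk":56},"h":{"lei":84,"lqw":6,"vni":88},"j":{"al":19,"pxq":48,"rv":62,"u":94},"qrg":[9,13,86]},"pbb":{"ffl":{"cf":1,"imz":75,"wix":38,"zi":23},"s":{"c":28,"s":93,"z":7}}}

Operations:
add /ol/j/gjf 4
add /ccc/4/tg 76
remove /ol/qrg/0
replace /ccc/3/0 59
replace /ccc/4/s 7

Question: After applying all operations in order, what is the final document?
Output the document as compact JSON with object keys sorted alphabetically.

Answer: {"ccc":[{"l":42,"vs":20},{"rt":68,"s":91,"smk":27,"ywp":94},{"dgh":75,"vv":21},[59,47,8,30],{"s":7,"t":93,"tg":76}],"ol":{"gm":{"s":3,"uds":10,"w":47,"yrk":56},"h":{"lei":84,"lqw":6,"vni":88},"j":{"al":19,"gjf":4,"pxq":48,"rv":62,"u":94},"qrg":[13,86]},"pbb":{"ffl":{"cf":1,"imz":75,"wix":38,"zi":23},"s":{"c":28,"s":93,"z":7}}}

Derivation:
After op 1 (add /ol/j/gjf 4): {"ccc":[{"l":42,"vs":20},{"rt":68,"s":91,"smk":27,"ywp":94},{"dgh":75,"vv":21},[44,47,8,30],{"s":63,"t":93}],"ol":{"gm":{"s":3,"uds":10,"w":47,"yrk":56},"h":{"lei":84,"lqw":6,"vni":88},"j":{"al":19,"gjf":4,"pxq":48,"rv":62,"u":94},"qrg":[9,13,86]},"pbb":{"ffl":{"cf":1,"imz":75,"wix":38,"zi":23},"s":{"c":28,"s":93,"z":7}}}
After op 2 (add /ccc/4/tg 76): {"ccc":[{"l":42,"vs":20},{"rt":68,"s":91,"smk":27,"ywp":94},{"dgh":75,"vv":21},[44,47,8,30],{"s":63,"t":93,"tg":76}],"ol":{"gm":{"s":3,"uds":10,"w":47,"yrk":56},"h":{"lei":84,"lqw":6,"vni":88},"j":{"al":19,"gjf":4,"pxq":48,"rv":62,"u":94},"qrg":[9,13,86]},"pbb":{"ffl":{"cf":1,"imz":75,"wix":38,"zi":23},"s":{"c":28,"s":93,"z":7}}}
After op 3 (remove /ol/qrg/0): {"ccc":[{"l":42,"vs":20},{"rt":68,"s":91,"smk":27,"ywp":94},{"dgh":75,"vv":21},[44,47,8,30],{"s":63,"t":93,"tg":76}],"ol":{"gm":{"s":3,"uds":10,"w":47,"yrk":56},"h":{"lei":84,"lqw":6,"vni":88},"j":{"al":19,"gjf":4,"pxq":48,"rv":62,"u":94},"qrg":[13,86]},"pbb":{"ffl":{"cf":1,"imz":75,"wix":38,"zi":23},"s":{"c":28,"s":93,"z":7}}}
After op 4 (replace /ccc/3/0 59): {"ccc":[{"l":42,"vs":20},{"rt":68,"s":91,"smk":27,"ywp":94},{"dgh":75,"vv":21},[59,47,8,30],{"s":63,"t":93,"tg":76}],"ol":{"gm":{"s":3,"uds":10,"w":47,"yrk":56},"h":{"lei":84,"lqw":6,"vni":88},"j":{"al":19,"gjf":4,"pxq":48,"rv":62,"u":94},"qrg":[13,86]},"pbb":{"ffl":{"cf":1,"imz":75,"wix":38,"zi":23},"s":{"c":28,"s":93,"z":7}}}
After op 5 (replace /ccc/4/s 7): {"ccc":[{"l":42,"vs":20},{"rt":68,"s":91,"smk":27,"ywp":94},{"dgh":75,"vv":21},[59,47,8,30],{"s":7,"t":93,"tg":76}],"ol":{"gm":{"s":3,"uds":10,"w":47,"yrk":56},"h":{"lei":84,"lqw":6,"vni":88},"j":{"al":19,"gjf":4,"pxq":48,"rv":62,"u":94},"qrg":[13,86]},"pbb":{"ffl":{"cf":1,"imz":75,"wix":38,"zi":23},"s":{"c":28,"s":93,"z":7}}}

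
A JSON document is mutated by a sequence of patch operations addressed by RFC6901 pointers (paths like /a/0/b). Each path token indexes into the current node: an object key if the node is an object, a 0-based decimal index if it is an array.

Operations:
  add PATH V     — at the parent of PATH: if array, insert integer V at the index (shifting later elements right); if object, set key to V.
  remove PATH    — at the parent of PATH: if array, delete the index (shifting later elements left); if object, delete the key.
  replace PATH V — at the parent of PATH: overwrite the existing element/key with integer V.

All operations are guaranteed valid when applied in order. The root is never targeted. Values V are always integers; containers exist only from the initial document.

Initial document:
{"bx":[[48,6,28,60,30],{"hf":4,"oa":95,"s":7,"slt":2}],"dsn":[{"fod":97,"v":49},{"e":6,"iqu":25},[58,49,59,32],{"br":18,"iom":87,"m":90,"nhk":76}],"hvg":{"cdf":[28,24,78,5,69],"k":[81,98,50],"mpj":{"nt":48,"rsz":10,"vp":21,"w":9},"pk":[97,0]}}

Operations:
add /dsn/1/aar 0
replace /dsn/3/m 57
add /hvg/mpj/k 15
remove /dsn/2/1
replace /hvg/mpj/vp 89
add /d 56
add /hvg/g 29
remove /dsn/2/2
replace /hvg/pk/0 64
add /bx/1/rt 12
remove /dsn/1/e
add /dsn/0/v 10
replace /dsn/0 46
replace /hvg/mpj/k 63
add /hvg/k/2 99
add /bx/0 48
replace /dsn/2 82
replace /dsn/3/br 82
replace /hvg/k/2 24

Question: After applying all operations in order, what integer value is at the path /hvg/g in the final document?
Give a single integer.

Answer: 29

Derivation:
After op 1 (add /dsn/1/aar 0): {"bx":[[48,6,28,60,30],{"hf":4,"oa":95,"s":7,"slt":2}],"dsn":[{"fod":97,"v":49},{"aar":0,"e":6,"iqu":25},[58,49,59,32],{"br":18,"iom":87,"m":90,"nhk":76}],"hvg":{"cdf":[28,24,78,5,69],"k":[81,98,50],"mpj":{"nt":48,"rsz":10,"vp":21,"w":9},"pk":[97,0]}}
After op 2 (replace /dsn/3/m 57): {"bx":[[48,6,28,60,30],{"hf":4,"oa":95,"s":7,"slt":2}],"dsn":[{"fod":97,"v":49},{"aar":0,"e":6,"iqu":25},[58,49,59,32],{"br":18,"iom":87,"m":57,"nhk":76}],"hvg":{"cdf":[28,24,78,5,69],"k":[81,98,50],"mpj":{"nt":48,"rsz":10,"vp":21,"w":9},"pk":[97,0]}}
After op 3 (add /hvg/mpj/k 15): {"bx":[[48,6,28,60,30],{"hf":4,"oa":95,"s":7,"slt":2}],"dsn":[{"fod":97,"v":49},{"aar":0,"e":6,"iqu":25},[58,49,59,32],{"br":18,"iom":87,"m":57,"nhk":76}],"hvg":{"cdf":[28,24,78,5,69],"k":[81,98,50],"mpj":{"k":15,"nt":48,"rsz":10,"vp":21,"w":9},"pk":[97,0]}}
After op 4 (remove /dsn/2/1): {"bx":[[48,6,28,60,30],{"hf":4,"oa":95,"s":7,"slt":2}],"dsn":[{"fod":97,"v":49},{"aar":0,"e":6,"iqu":25},[58,59,32],{"br":18,"iom":87,"m":57,"nhk":76}],"hvg":{"cdf":[28,24,78,5,69],"k":[81,98,50],"mpj":{"k":15,"nt":48,"rsz":10,"vp":21,"w":9},"pk":[97,0]}}
After op 5 (replace /hvg/mpj/vp 89): {"bx":[[48,6,28,60,30],{"hf":4,"oa":95,"s":7,"slt":2}],"dsn":[{"fod":97,"v":49},{"aar":0,"e":6,"iqu":25},[58,59,32],{"br":18,"iom":87,"m":57,"nhk":76}],"hvg":{"cdf":[28,24,78,5,69],"k":[81,98,50],"mpj":{"k":15,"nt":48,"rsz":10,"vp":89,"w":9},"pk":[97,0]}}
After op 6 (add /d 56): {"bx":[[48,6,28,60,30],{"hf":4,"oa":95,"s":7,"slt":2}],"d":56,"dsn":[{"fod":97,"v":49},{"aar":0,"e":6,"iqu":25},[58,59,32],{"br":18,"iom":87,"m":57,"nhk":76}],"hvg":{"cdf":[28,24,78,5,69],"k":[81,98,50],"mpj":{"k":15,"nt":48,"rsz":10,"vp":89,"w":9},"pk":[97,0]}}
After op 7 (add /hvg/g 29): {"bx":[[48,6,28,60,30],{"hf":4,"oa":95,"s":7,"slt":2}],"d":56,"dsn":[{"fod":97,"v":49},{"aar":0,"e":6,"iqu":25},[58,59,32],{"br":18,"iom":87,"m":57,"nhk":76}],"hvg":{"cdf":[28,24,78,5,69],"g":29,"k":[81,98,50],"mpj":{"k":15,"nt":48,"rsz":10,"vp":89,"w":9},"pk":[97,0]}}
After op 8 (remove /dsn/2/2): {"bx":[[48,6,28,60,30],{"hf":4,"oa":95,"s":7,"slt":2}],"d":56,"dsn":[{"fod":97,"v":49},{"aar":0,"e":6,"iqu":25},[58,59],{"br":18,"iom":87,"m":57,"nhk":76}],"hvg":{"cdf":[28,24,78,5,69],"g":29,"k":[81,98,50],"mpj":{"k":15,"nt":48,"rsz":10,"vp":89,"w":9},"pk":[97,0]}}
After op 9 (replace /hvg/pk/0 64): {"bx":[[48,6,28,60,30],{"hf":4,"oa":95,"s":7,"slt":2}],"d":56,"dsn":[{"fod":97,"v":49},{"aar":0,"e":6,"iqu":25},[58,59],{"br":18,"iom":87,"m":57,"nhk":76}],"hvg":{"cdf":[28,24,78,5,69],"g":29,"k":[81,98,50],"mpj":{"k":15,"nt":48,"rsz":10,"vp":89,"w":9},"pk":[64,0]}}
After op 10 (add /bx/1/rt 12): {"bx":[[48,6,28,60,30],{"hf":4,"oa":95,"rt":12,"s":7,"slt":2}],"d":56,"dsn":[{"fod":97,"v":49},{"aar":0,"e":6,"iqu":25},[58,59],{"br":18,"iom":87,"m":57,"nhk":76}],"hvg":{"cdf":[28,24,78,5,69],"g":29,"k":[81,98,50],"mpj":{"k":15,"nt":48,"rsz":10,"vp":89,"w":9},"pk":[64,0]}}
After op 11 (remove /dsn/1/e): {"bx":[[48,6,28,60,30],{"hf":4,"oa":95,"rt":12,"s":7,"slt":2}],"d":56,"dsn":[{"fod":97,"v":49},{"aar":0,"iqu":25},[58,59],{"br":18,"iom":87,"m":57,"nhk":76}],"hvg":{"cdf":[28,24,78,5,69],"g":29,"k":[81,98,50],"mpj":{"k":15,"nt":48,"rsz":10,"vp":89,"w":9},"pk":[64,0]}}
After op 12 (add /dsn/0/v 10): {"bx":[[48,6,28,60,30],{"hf":4,"oa":95,"rt":12,"s":7,"slt":2}],"d":56,"dsn":[{"fod":97,"v":10},{"aar":0,"iqu":25},[58,59],{"br":18,"iom":87,"m":57,"nhk":76}],"hvg":{"cdf":[28,24,78,5,69],"g":29,"k":[81,98,50],"mpj":{"k":15,"nt":48,"rsz":10,"vp":89,"w":9},"pk":[64,0]}}
After op 13 (replace /dsn/0 46): {"bx":[[48,6,28,60,30],{"hf":4,"oa":95,"rt":12,"s":7,"slt":2}],"d":56,"dsn":[46,{"aar":0,"iqu":25},[58,59],{"br":18,"iom":87,"m":57,"nhk":76}],"hvg":{"cdf":[28,24,78,5,69],"g":29,"k":[81,98,50],"mpj":{"k":15,"nt":48,"rsz":10,"vp":89,"w":9},"pk":[64,0]}}
After op 14 (replace /hvg/mpj/k 63): {"bx":[[48,6,28,60,30],{"hf":4,"oa":95,"rt":12,"s":7,"slt":2}],"d":56,"dsn":[46,{"aar":0,"iqu":25},[58,59],{"br":18,"iom":87,"m":57,"nhk":76}],"hvg":{"cdf":[28,24,78,5,69],"g":29,"k":[81,98,50],"mpj":{"k":63,"nt":48,"rsz":10,"vp":89,"w":9},"pk":[64,0]}}
After op 15 (add /hvg/k/2 99): {"bx":[[48,6,28,60,30],{"hf":4,"oa":95,"rt":12,"s":7,"slt":2}],"d":56,"dsn":[46,{"aar":0,"iqu":25},[58,59],{"br":18,"iom":87,"m":57,"nhk":76}],"hvg":{"cdf":[28,24,78,5,69],"g":29,"k":[81,98,99,50],"mpj":{"k":63,"nt":48,"rsz":10,"vp":89,"w":9},"pk":[64,0]}}
After op 16 (add /bx/0 48): {"bx":[48,[48,6,28,60,30],{"hf":4,"oa":95,"rt":12,"s":7,"slt":2}],"d":56,"dsn":[46,{"aar":0,"iqu":25},[58,59],{"br":18,"iom":87,"m":57,"nhk":76}],"hvg":{"cdf":[28,24,78,5,69],"g":29,"k":[81,98,99,50],"mpj":{"k":63,"nt":48,"rsz":10,"vp":89,"w":9},"pk":[64,0]}}
After op 17 (replace /dsn/2 82): {"bx":[48,[48,6,28,60,30],{"hf":4,"oa":95,"rt":12,"s":7,"slt":2}],"d":56,"dsn":[46,{"aar":0,"iqu":25},82,{"br":18,"iom":87,"m":57,"nhk":76}],"hvg":{"cdf":[28,24,78,5,69],"g":29,"k":[81,98,99,50],"mpj":{"k":63,"nt":48,"rsz":10,"vp":89,"w":9},"pk":[64,0]}}
After op 18 (replace /dsn/3/br 82): {"bx":[48,[48,6,28,60,30],{"hf":4,"oa":95,"rt":12,"s":7,"slt":2}],"d":56,"dsn":[46,{"aar":0,"iqu":25},82,{"br":82,"iom":87,"m":57,"nhk":76}],"hvg":{"cdf":[28,24,78,5,69],"g":29,"k":[81,98,99,50],"mpj":{"k":63,"nt":48,"rsz":10,"vp":89,"w":9},"pk":[64,0]}}
After op 19 (replace /hvg/k/2 24): {"bx":[48,[48,6,28,60,30],{"hf":4,"oa":95,"rt":12,"s":7,"slt":2}],"d":56,"dsn":[46,{"aar":0,"iqu":25},82,{"br":82,"iom":87,"m":57,"nhk":76}],"hvg":{"cdf":[28,24,78,5,69],"g":29,"k":[81,98,24,50],"mpj":{"k":63,"nt":48,"rsz":10,"vp":89,"w":9},"pk":[64,0]}}
Value at /hvg/g: 29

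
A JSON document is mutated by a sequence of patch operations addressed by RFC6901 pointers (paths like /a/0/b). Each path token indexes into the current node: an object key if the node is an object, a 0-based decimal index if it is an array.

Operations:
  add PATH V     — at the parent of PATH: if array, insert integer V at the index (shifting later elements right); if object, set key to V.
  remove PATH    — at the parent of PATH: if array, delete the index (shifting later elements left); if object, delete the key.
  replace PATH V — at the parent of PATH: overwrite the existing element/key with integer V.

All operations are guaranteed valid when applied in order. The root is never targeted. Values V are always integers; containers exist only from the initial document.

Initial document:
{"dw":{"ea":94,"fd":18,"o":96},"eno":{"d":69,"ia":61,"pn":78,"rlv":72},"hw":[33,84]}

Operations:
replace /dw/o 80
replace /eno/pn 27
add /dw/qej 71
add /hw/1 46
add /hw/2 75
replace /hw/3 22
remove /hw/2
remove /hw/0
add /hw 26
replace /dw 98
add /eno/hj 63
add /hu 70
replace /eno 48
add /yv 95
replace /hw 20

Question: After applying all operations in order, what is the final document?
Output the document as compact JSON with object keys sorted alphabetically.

After op 1 (replace /dw/o 80): {"dw":{"ea":94,"fd":18,"o":80},"eno":{"d":69,"ia":61,"pn":78,"rlv":72},"hw":[33,84]}
After op 2 (replace /eno/pn 27): {"dw":{"ea":94,"fd":18,"o":80},"eno":{"d":69,"ia":61,"pn":27,"rlv":72},"hw":[33,84]}
After op 3 (add /dw/qej 71): {"dw":{"ea":94,"fd":18,"o":80,"qej":71},"eno":{"d":69,"ia":61,"pn":27,"rlv":72},"hw":[33,84]}
After op 4 (add /hw/1 46): {"dw":{"ea":94,"fd":18,"o":80,"qej":71},"eno":{"d":69,"ia":61,"pn":27,"rlv":72},"hw":[33,46,84]}
After op 5 (add /hw/2 75): {"dw":{"ea":94,"fd":18,"o":80,"qej":71},"eno":{"d":69,"ia":61,"pn":27,"rlv":72},"hw":[33,46,75,84]}
After op 6 (replace /hw/3 22): {"dw":{"ea":94,"fd":18,"o":80,"qej":71},"eno":{"d":69,"ia":61,"pn":27,"rlv":72},"hw":[33,46,75,22]}
After op 7 (remove /hw/2): {"dw":{"ea":94,"fd":18,"o":80,"qej":71},"eno":{"d":69,"ia":61,"pn":27,"rlv":72},"hw":[33,46,22]}
After op 8 (remove /hw/0): {"dw":{"ea":94,"fd":18,"o":80,"qej":71},"eno":{"d":69,"ia":61,"pn":27,"rlv":72},"hw":[46,22]}
After op 9 (add /hw 26): {"dw":{"ea":94,"fd":18,"o":80,"qej":71},"eno":{"d":69,"ia":61,"pn":27,"rlv":72},"hw":26}
After op 10 (replace /dw 98): {"dw":98,"eno":{"d":69,"ia":61,"pn":27,"rlv":72},"hw":26}
After op 11 (add /eno/hj 63): {"dw":98,"eno":{"d":69,"hj":63,"ia":61,"pn":27,"rlv":72},"hw":26}
After op 12 (add /hu 70): {"dw":98,"eno":{"d":69,"hj":63,"ia":61,"pn":27,"rlv":72},"hu":70,"hw":26}
After op 13 (replace /eno 48): {"dw":98,"eno":48,"hu":70,"hw":26}
After op 14 (add /yv 95): {"dw":98,"eno":48,"hu":70,"hw":26,"yv":95}
After op 15 (replace /hw 20): {"dw":98,"eno":48,"hu":70,"hw":20,"yv":95}

Answer: {"dw":98,"eno":48,"hu":70,"hw":20,"yv":95}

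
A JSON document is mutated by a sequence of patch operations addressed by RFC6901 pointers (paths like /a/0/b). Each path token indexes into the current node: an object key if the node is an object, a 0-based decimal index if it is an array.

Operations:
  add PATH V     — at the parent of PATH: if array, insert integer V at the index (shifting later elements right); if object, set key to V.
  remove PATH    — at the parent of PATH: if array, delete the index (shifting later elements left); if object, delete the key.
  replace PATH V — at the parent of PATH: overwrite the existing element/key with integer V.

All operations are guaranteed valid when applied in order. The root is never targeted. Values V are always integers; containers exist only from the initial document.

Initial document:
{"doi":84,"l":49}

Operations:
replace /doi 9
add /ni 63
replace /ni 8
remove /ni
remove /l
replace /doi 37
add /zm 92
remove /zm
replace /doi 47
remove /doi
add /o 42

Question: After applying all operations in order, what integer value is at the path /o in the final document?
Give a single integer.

After op 1 (replace /doi 9): {"doi":9,"l":49}
After op 2 (add /ni 63): {"doi":9,"l":49,"ni":63}
After op 3 (replace /ni 8): {"doi":9,"l":49,"ni":8}
After op 4 (remove /ni): {"doi":9,"l":49}
After op 5 (remove /l): {"doi":9}
After op 6 (replace /doi 37): {"doi":37}
After op 7 (add /zm 92): {"doi":37,"zm":92}
After op 8 (remove /zm): {"doi":37}
After op 9 (replace /doi 47): {"doi":47}
After op 10 (remove /doi): {}
After op 11 (add /o 42): {"o":42}
Value at /o: 42

Answer: 42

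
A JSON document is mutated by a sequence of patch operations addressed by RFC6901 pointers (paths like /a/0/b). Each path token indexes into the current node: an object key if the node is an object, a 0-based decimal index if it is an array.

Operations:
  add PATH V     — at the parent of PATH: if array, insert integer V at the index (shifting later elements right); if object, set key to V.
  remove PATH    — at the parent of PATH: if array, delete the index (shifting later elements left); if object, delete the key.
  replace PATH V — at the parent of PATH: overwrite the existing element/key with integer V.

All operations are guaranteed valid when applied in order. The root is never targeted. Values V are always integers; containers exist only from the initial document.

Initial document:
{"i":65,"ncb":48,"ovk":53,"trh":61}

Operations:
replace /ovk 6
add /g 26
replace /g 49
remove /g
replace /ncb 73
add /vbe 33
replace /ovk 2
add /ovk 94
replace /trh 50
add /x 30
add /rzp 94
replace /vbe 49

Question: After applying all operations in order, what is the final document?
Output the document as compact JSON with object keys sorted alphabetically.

After op 1 (replace /ovk 6): {"i":65,"ncb":48,"ovk":6,"trh":61}
After op 2 (add /g 26): {"g":26,"i":65,"ncb":48,"ovk":6,"trh":61}
After op 3 (replace /g 49): {"g":49,"i":65,"ncb":48,"ovk":6,"trh":61}
After op 4 (remove /g): {"i":65,"ncb":48,"ovk":6,"trh":61}
After op 5 (replace /ncb 73): {"i":65,"ncb":73,"ovk":6,"trh":61}
After op 6 (add /vbe 33): {"i":65,"ncb":73,"ovk":6,"trh":61,"vbe":33}
After op 7 (replace /ovk 2): {"i":65,"ncb":73,"ovk":2,"trh":61,"vbe":33}
After op 8 (add /ovk 94): {"i":65,"ncb":73,"ovk":94,"trh":61,"vbe":33}
After op 9 (replace /trh 50): {"i":65,"ncb":73,"ovk":94,"trh":50,"vbe":33}
After op 10 (add /x 30): {"i":65,"ncb":73,"ovk":94,"trh":50,"vbe":33,"x":30}
After op 11 (add /rzp 94): {"i":65,"ncb":73,"ovk":94,"rzp":94,"trh":50,"vbe":33,"x":30}
After op 12 (replace /vbe 49): {"i":65,"ncb":73,"ovk":94,"rzp":94,"trh":50,"vbe":49,"x":30}

Answer: {"i":65,"ncb":73,"ovk":94,"rzp":94,"trh":50,"vbe":49,"x":30}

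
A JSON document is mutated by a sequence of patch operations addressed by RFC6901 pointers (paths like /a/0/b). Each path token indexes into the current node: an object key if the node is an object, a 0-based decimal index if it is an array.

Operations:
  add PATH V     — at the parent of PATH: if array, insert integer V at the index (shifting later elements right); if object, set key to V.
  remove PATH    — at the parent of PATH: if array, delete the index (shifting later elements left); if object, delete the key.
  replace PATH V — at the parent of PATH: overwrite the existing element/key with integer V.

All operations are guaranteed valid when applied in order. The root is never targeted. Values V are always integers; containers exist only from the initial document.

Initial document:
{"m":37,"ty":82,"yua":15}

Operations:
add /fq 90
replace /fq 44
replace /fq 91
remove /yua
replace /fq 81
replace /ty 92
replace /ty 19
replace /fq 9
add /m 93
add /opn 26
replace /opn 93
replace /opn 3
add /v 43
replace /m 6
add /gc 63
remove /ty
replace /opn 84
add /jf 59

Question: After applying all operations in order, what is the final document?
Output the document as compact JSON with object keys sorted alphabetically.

After op 1 (add /fq 90): {"fq":90,"m":37,"ty":82,"yua":15}
After op 2 (replace /fq 44): {"fq":44,"m":37,"ty":82,"yua":15}
After op 3 (replace /fq 91): {"fq":91,"m":37,"ty":82,"yua":15}
After op 4 (remove /yua): {"fq":91,"m":37,"ty":82}
After op 5 (replace /fq 81): {"fq":81,"m":37,"ty":82}
After op 6 (replace /ty 92): {"fq":81,"m":37,"ty":92}
After op 7 (replace /ty 19): {"fq":81,"m":37,"ty":19}
After op 8 (replace /fq 9): {"fq":9,"m":37,"ty":19}
After op 9 (add /m 93): {"fq":9,"m":93,"ty":19}
After op 10 (add /opn 26): {"fq":9,"m":93,"opn":26,"ty":19}
After op 11 (replace /opn 93): {"fq":9,"m":93,"opn":93,"ty":19}
After op 12 (replace /opn 3): {"fq":9,"m":93,"opn":3,"ty":19}
After op 13 (add /v 43): {"fq":9,"m":93,"opn":3,"ty":19,"v":43}
After op 14 (replace /m 6): {"fq":9,"m":6,"opn":3,"ty":19,"v":43}
After op 15 (add /gc 63): {"fq":9,"gc":63,"m":6,"opn":3,"ty":19,"v":43}
After op 16 (remove /ty): {"fq":9,"gc":63,"m":6,"opn":3,"v":43}
After op 17 (replace /opn 84): {"fq":9,"gc":63,"m":6,"opn":84,"v":43}
After op 18 (add /jf 59): {"fq":9,"gc":63,"jf":59,"m":6,"opn":84,"v":43}

Answer: {"fq":9,"gc":63,"jf":59,"m":6,"opn":84,"v":43}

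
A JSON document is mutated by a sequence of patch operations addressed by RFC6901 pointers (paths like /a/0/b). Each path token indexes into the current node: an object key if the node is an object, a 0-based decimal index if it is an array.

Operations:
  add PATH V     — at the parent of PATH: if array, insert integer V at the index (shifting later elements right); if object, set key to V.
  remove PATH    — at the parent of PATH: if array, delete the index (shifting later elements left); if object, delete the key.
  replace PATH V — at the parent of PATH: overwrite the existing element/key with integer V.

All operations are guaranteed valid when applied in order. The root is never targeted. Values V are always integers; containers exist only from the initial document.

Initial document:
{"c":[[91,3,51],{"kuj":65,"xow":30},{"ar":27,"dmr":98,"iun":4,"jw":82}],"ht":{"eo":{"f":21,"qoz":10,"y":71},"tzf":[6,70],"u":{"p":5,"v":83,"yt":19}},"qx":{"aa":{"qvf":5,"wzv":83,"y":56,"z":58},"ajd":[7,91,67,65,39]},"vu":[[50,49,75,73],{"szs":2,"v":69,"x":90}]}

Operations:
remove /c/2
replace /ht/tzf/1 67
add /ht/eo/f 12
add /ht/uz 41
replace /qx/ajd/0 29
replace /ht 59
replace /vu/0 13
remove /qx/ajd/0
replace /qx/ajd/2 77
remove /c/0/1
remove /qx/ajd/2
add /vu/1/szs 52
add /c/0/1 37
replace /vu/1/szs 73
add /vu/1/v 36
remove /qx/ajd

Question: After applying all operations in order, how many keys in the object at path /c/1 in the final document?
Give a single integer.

After op 1 (remove /c/2): {"c":[[91,3,51],{"kuj":65,"xow":30}],"ht":{"eo":{"f":21,"qoz":10,"y":71},"tzf":[6,70],"u":{"p":5,"v":83,"yt":19}},"qx":{"aa":{"qvf":5,"wzv":83,"y":56,"z":58},"ajd":[7,91,67,65,39]},"vu":[[50,49,75,73],{"szs":2,"v":69,"x":90}]}
After op 2 (replace /ht/tzf/1 67): {"c":[[91,3,51],{"kuj":65,"xow":30}],"ht":{"eo":{"f":21,"qoz":10,"y":71},"tzf":[6,67],"u":{"p":5,"v":83,"yt":19}},"qx":{"aa":{"qvf":5,"wzv":83,"y":56,"z":58},"ajd":[7,91,67,65,39]},"vu":[[50,49,75,73],{"szs":2,"v":69,"x":90}]}
After op 3 (add /ht/eo/f 12): {"c":[[91,3,51],{"kuj":65,"xow":30}],"ht":{"eo":{"f":12,"qoz":10,"y":71},"tzf":[6,67],"u":{"p":5,"v":83,"yt":19}},"qx":{"aa":{"qvf":5,"wzv":83,"y":56,"z":58},"ajd":[7,91,67,65,39]},"vu":[[50,49,75,73],{"szs":2,"v":69,"x":90}]}
After op 4 (add /ht/uz 41): {"c":[[91,3,51],{"kuj":65,"xow":30}],"ht":{"eo":{"f":12,"qoz":10,"y":71},"tzf":[6,67],"u":{"p":5,"v":83,"yt":19},"uz":41},"qx":{"aa":{"qvf":5,"wzv":83,"y":56,"z":58},"ajd":[7,91,67,65,39]},"vu":[[50,49,75,73],{"szs":2,"v":69,"x":90}]}
After op 5 (replace /qx/ajd/0 29): {"c":[[91,3,51],{"kuj":65,"xow":30}],"ht":{"eo":{"f":12,"qoz":10,"y":71},"tzf":[6,67],"u":{"p":5,"v":83,"yt":19},"uz":41},"qx":{"aa":{"qvf":5,"wzv":83,"y":56,"z":58},"ajd":[29,91,67,65,39]},"vu":[[50,49,75,73],{"szs":2,"v":69,"x":90}]}
After op 6 (replace /ht 59): {"c":[[91,3,51],{"kuj":65,"xow":30}],"ht":59,"qx":{"aa":{"qvf":5,"wzv":83,"y":56,"z":58},"ajd":[29,91,67,65,39]},"vu":[[50,49,75,73],{"szs":2,"v":69,"x":90}]}
After op 7 (replace /vu/0 13): {"c":[[91,3,51],{"kuj":65,"xow":30}],"ht":59,"qx":{"aa":{"qvf":5,"wzv":83,"y":56,"z":58},"ajd":[29,91,67,65,39]},"vu":[13,{"szs":2,"v":69,"x":90}]}
After op 8 (remove /qx/ajd/0): {"c":[[91,3,51],{"kuj":65,"xow":30}],"ht":59,"qx":{"aa":{"qvf":5,"wzv":83,"y":56,"z":58},"ajd":[91,67,65,39]},"vu":[13,{"szs":2,"v":69,"x":90}]}
After op 9 (replace /qx/ajd/2 77): {"c":[[91,3,51],{"kuj":65,"xow":30}],"ht":59,"qx":{"aa":{"qvf":5,"wzv":83,"y":56,"z":58},"ajd":[91,67,77,39]},"vu":[13,{"szs":2,"v":69,"x":90}]}
After op 10 (remove /c/0/1): {"c":[[91,51],{"kuj":65,"xow":30}],"ht":59,"qx":{"aa":{"qvf":5,"wzv":83,"y":56,"z":58},"ajd":[91,67,77,39]},"vu":[13,{"szs":2,"v":69,"x":90}]}
After op 11 (remove /qx/ajd/2): {"c":[[91,51],{"kuj":65,"xow":30}],"ht":59,"qx":{"aa":{"qvf":5,"wzv":83,"y":56,"z":58},"ajd":[91,67,39]},"vu":[13,{"szs":2,"v":69,"x":90}]}
After op 12 (add /vu/1/szs 52): {"c":[[91,51],{"kuj":65,"xow":30}],"ht":59,"qx":{"aa":{"qvf":5,"wzv":83,"y":56,"z":58},"ajd":[91,67,39]},"vu":[13,{"szs":52,"v":69,"x":90}]}
After op 13 (add /c/0/1 37): {"c":[[91,37,51],{"kuj":65,"xow":30}],"ht":59,"qx":{"aa":{"qvf":5,"wzv":83,"y":56,"z":58},"ajd":[91,67,39]},"vu":[13,{"szs":52,"v":69,"x":90}]}
After op 14 (replace /vu/1/szs 73): {"c":[[91,37,51],{"kuj":65,"xow":30}],"ht":59,"qx":{"aa":{"qvf":5,"wzv":83,"y":56,"z":58},"ajd":[91,67,39]},"vu":[13,{"szs":73,"v":69,"x":90}]}
After op 15 (add /vu/1/v 36): {"c":[[91,37,51],{"kuj":65,"xow":30}],"ht":59,"qx":{"aa":{"qvf":5,"wzv":83,"y":56,"z":58},"ajd":[91,67,39]},"vu":[13,{"szs":73,"v":36,"x":90}]}
After op 16 (remove /qx/ajd): {"c":[[91,37,51],{"kuj":65,"xow":30}],"ht":59,"qx":{"aa":{"qvf":5,"wzv":83,"y":56,"z":58}},"vu":[13,{"szs":73,"v":36,"x":90}]}
Size at path /c/1: 2

Answer: 2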